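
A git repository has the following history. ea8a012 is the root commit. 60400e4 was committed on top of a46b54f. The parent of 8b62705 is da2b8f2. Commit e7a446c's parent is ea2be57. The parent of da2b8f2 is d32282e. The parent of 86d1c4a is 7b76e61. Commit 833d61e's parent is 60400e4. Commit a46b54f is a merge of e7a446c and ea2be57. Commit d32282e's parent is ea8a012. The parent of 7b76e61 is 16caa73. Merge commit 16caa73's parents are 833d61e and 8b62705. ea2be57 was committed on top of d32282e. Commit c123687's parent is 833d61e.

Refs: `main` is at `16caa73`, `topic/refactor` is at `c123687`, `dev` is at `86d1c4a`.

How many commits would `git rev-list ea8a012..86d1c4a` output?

Reachable from 86d1c4a: {16caa73, 60400e4, 7b76e61, 833d61e, 86d1c4a, 8b62705, a46b54f, d32282e, da2b8f2, e7a446c, ea2be57, ea8a012}.
Reachable from ea8a012: {ea8a012}.
In 86d1c4a's history but not ea8a012's: {16caa73, 60400e4, 7b76e61, 833d61e, 86d1c4a, 8b62705, a46b54f, d32282e, da2b8f2, e7a446c, ea2be57} — 11 commits.

11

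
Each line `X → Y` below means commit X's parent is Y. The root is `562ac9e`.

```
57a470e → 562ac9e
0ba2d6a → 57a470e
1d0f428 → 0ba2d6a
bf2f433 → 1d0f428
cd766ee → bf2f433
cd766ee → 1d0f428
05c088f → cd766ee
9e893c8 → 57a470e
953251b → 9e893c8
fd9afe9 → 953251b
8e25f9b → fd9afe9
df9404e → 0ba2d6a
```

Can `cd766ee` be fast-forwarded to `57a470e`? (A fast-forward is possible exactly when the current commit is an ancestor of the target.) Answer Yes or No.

No

A fast-forward from cd766ee to 57a470e is possible iff cd766ee is an ancestor of 57a470e.
Ancestors of 57a470e: {562ac9e, 57a470e}.
cd766ee is not among them, so fast-forward is not possible.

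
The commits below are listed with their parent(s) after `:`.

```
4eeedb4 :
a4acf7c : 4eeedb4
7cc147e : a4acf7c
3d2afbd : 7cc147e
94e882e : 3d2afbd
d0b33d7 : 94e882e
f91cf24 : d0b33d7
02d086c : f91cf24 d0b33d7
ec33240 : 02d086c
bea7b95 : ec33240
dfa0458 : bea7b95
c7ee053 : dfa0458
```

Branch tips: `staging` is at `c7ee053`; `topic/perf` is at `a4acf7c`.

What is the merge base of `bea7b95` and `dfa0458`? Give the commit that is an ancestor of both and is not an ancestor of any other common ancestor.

Ancestors of bea7b95: {02d086c, 3d2afbd, 4eeedb4, 7cc147e, 94e882e, a4acf7c, bea7b95, d0b33d7, ec33240, f91cf24}.
Ancestors of dfa0458: {02d086c, 3d2afbd, 4eeedb4, 7cc147e, 94e882e, a4acf7c, bea7b95, d0b33d7, dfa0458, ec33240, f91cf24}.
Common ancestors: {02d086c, 3d2afbd, 4eeedb4, 7cc147e, 94e882e, a4acf7c, bea7b95, d0b33d7, ec33240, f91cf24}.
Among these, bea7b95 is not an ancestor of any other common ancestor — it is the merge base.

bea7b95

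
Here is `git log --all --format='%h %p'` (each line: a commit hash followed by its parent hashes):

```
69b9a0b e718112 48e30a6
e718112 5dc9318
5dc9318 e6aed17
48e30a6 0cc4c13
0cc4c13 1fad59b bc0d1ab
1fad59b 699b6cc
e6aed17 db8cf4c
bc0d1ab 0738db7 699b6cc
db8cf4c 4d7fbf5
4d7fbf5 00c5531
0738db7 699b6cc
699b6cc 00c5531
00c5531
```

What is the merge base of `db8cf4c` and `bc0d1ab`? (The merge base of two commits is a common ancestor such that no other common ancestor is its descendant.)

00c5531

Ancestors of db8cf4c: {00c5531, 4d7fbf5, db8cf4c}.
Ancestors of bc0d1ab: {00c5531, 0738db7, 699b6cc, bc0d1ab}.
Common ancestors: {00c5531}.
The only common ancestor is 00c5531, so it is the merge base.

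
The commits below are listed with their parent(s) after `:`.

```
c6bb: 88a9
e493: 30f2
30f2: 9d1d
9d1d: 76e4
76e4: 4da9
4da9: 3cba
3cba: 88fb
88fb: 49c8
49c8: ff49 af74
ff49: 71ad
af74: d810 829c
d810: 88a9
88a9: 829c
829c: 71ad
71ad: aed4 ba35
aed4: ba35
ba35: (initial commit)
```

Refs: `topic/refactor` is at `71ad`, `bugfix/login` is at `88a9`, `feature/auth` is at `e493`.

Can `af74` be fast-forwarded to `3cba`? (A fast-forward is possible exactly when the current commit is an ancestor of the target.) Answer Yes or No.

A fast-forward from af74 to 3cba is possible iff af74 is an ancestor of 3cba.
Ancestors of 3cba: {3cba, 49c8, 71ad, 829c, 88a9, 88fb, aed4, af74, ba35, d810, ff49}.
af74 is among them, so fast-forward is possible.

Yes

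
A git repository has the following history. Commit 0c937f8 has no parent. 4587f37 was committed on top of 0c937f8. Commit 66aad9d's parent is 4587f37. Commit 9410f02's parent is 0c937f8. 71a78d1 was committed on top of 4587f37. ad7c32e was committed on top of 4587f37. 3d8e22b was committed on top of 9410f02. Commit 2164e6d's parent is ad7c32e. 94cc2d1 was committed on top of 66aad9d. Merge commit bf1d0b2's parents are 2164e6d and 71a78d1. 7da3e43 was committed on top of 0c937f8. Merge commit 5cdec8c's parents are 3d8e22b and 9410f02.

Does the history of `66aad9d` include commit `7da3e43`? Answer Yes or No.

No

Ancestors of 66aad9d: {0c937f8, 4587f37, 66aad9d}.
7da3e43 is not in that set, so it is not an ancestor of 66aad9d.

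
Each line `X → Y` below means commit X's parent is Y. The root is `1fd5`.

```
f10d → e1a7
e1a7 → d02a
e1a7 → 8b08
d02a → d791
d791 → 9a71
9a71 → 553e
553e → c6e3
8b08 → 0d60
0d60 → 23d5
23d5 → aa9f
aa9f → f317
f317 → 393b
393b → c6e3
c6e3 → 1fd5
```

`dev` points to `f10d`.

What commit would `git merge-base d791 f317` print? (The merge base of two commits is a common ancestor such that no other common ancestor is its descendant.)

c6e3

Ancestors of d791: {1fd5, 553e, 9a71, c6e3, d791}.
Ancestors of f317: {1fd5, 393b, c6e3, f317}.
Common ancestors: {1fd5, c6e3}.
Among these, c6e3 is not an ancestor of any other common ancestor — it is the merge base.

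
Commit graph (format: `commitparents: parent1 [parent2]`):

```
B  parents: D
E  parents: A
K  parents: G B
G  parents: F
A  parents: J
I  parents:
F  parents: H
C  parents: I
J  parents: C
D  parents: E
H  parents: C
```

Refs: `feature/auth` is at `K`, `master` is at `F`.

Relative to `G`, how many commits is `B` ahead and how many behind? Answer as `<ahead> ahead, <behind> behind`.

Reachable from B: {A, B, C, D, E, I, J}.
Reachable from G: {C, F, G, H, I}.
Only in B's history (ahead): {A, B, D, E, J} — 5.
Only in G's history (behind): {F, G, H} — 3.

5 ahead, 3 behind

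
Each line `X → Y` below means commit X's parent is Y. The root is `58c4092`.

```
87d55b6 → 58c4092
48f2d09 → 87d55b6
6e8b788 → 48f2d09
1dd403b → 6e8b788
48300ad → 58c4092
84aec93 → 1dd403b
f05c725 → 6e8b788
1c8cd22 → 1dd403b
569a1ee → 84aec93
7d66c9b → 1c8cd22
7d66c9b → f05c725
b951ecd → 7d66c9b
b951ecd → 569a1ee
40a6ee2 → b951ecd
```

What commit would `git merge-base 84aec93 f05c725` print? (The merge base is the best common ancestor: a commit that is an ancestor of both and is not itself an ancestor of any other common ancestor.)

6e8b788

Ancestors of 84aec93: {1dd403b, 48f2d09, 58c4092, 6e8b788, 84aec93, 87d55b6}.
Ancestors of f05c725: {48f2d09, 58c4092, 6e8b788, 87d55b6, f05c725}.
Common ancestors: {48f2d09, 58c4092, 6e8b788, 87d55b6}.
Among these, 6e8b788 is not an ancestor of any other common ancestor — it is the merge base.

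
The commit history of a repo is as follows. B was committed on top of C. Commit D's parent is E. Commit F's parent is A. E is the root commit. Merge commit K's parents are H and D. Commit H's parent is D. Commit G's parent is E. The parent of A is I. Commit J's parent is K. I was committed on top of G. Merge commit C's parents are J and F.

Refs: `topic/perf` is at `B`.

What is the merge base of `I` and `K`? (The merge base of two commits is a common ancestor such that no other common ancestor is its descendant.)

E

Ancestors of I: {E, G, I}.
Ancestors of K: {D, E, H, K}.
Common ancestors: {E}.
The only common ancestor is E, so it is the merge base.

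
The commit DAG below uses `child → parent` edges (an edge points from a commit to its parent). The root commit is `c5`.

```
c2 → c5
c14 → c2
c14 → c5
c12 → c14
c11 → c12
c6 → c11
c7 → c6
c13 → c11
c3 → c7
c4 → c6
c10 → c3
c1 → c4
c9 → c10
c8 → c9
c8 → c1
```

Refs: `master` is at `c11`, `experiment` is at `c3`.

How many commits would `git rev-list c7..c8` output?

Reachable from c8: {c1, c10, c11, c12, c14, c2, c3, c4, c5, c6, c7, c8, c9}.
Reachable from c7: {c11, c12, c14, c2, c5, c6, c7}.
In c8's history but not c7's: {c1, c10, c3, c4, c8, c9} — 6 commits.

6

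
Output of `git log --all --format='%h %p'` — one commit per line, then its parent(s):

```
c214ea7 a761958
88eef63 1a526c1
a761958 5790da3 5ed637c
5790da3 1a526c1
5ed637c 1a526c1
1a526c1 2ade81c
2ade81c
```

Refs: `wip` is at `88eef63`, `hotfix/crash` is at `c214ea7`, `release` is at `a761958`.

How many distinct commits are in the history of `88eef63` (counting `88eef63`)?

Walking parent pointers from 88eef63: reachable set = {1a526c1, 2ade81c, 88eef63}.
That is 3 commits.

3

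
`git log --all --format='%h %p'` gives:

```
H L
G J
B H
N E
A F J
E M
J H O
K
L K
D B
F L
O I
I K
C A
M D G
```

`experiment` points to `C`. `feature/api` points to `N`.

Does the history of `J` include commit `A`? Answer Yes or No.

No

Ancestors of J: {H, I, J, K, L, O}.
A is not in that set, so it is not an ancestor of J.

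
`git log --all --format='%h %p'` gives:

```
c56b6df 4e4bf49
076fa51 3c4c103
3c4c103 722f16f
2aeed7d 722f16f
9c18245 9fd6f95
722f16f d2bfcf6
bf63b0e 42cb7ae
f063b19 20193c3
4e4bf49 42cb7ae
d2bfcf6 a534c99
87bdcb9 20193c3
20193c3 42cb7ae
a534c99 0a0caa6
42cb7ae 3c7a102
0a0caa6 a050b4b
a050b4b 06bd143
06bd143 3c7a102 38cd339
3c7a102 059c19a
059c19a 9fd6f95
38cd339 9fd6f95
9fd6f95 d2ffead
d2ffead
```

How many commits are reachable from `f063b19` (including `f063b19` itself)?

Walking parent pointers from f063b19: reachable set = {059c19a, 20193c3, 3c7a102, 42cb7ae, 9fd6f95, d2ffead, f063b19}.
That is 7 commits.

7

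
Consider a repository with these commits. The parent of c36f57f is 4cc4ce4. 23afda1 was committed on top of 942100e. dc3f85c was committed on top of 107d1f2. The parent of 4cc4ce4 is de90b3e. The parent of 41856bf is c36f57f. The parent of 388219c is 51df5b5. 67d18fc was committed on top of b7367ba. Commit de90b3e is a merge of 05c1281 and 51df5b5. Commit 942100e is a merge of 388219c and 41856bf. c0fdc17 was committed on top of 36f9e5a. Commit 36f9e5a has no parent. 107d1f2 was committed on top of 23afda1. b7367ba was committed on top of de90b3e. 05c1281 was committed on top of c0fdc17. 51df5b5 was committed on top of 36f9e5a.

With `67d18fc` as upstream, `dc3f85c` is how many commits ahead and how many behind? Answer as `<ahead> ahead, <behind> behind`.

8 ahead, 2 behind

Reachable from dc3f85c: {05c1281, 107d1f2, 23afda1, 36f9e5a, 388219c, 41856bf, 4cc4ce4, 51df5b5, 942100e, c0fdc17, c36f57f, dc3f85c, de90b3e}.
Reachable from 67d18fc: {05c1281, 36f9e5a, 51df5b5, 67d18fc, b7367ba, c0fdc17, de90b3e}.
Only in dc3f85c's history (ahead): {107d1f2, 23afda1, 388219c, 41856bf, 4cc4ce4, 942100e, c36f57f, dc3f85c} — 8.
Only in 67d18fc's history (behind): {67d18fc, b7367ba} — 2.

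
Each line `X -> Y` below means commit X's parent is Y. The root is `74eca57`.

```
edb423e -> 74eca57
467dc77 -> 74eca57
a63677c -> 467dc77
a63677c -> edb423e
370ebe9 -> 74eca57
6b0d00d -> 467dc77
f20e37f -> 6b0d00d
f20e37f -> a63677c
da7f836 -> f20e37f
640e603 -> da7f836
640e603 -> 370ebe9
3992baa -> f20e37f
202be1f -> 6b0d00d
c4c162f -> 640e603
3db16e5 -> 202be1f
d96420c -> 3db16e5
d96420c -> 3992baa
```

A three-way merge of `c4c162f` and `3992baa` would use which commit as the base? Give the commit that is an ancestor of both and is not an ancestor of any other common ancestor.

f20e37f

Ancestors of c4c162f: {370ebe9, 467dc77, 640e603, 6b0d00d, 74eca57, a63677c, c4c162f, da7f836, edb423e, f20e37f}.
Ancestors of 3992baa: {3992baa, 467dc77, 6b0d00d, 74eca57, a63677c, edb423e, f20e37f}.
Common ancestors: {467dc77, 6b0d00d, 74eca57, a63677c, edb423e, f20e37f}.
Among these, f20e37f is not an ancestor of any other common ancestor — it is the merge base.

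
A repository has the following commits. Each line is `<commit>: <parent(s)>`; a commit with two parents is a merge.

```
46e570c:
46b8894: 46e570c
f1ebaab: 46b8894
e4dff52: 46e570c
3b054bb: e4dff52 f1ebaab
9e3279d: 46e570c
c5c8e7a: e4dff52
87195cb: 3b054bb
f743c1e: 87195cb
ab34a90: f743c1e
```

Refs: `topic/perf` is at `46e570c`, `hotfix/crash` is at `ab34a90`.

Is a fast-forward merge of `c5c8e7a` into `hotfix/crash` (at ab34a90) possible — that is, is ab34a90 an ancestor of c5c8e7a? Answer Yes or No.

No

A fast-forward from ab34a90 to c5c8e7a is possible iff ab34a90 is an ancestor of c5c8e7a.
Ancestors of c5c8e7a: {46e570c, c5c8e7a, e4dff52}.
ab34a90 is not among them, so fast-forward is not possible.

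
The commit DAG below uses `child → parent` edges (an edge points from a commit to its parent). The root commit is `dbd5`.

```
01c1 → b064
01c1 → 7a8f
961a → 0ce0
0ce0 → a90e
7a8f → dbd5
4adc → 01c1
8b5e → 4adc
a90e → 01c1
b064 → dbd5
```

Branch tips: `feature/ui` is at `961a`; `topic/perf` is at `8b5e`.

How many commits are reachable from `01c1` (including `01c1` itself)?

Walking parent pointers from 01c1: reachable set = {01c1, 7a8f, b064, dbd5}.
That is 4 commits.

4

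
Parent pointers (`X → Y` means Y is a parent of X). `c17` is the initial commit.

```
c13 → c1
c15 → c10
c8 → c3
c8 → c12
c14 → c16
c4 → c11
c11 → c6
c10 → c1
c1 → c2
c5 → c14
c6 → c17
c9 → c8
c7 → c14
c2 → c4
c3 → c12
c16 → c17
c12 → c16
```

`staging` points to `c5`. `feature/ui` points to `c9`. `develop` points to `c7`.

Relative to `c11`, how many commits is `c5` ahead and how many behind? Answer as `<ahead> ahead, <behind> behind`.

Reachable from c5: {c14, c16, c17, c5}.
Reachable from c11: {c11, c17, c6}.
Only in c5's history (ahead): {c14, c16, c5} — 3.
Only in c11's history (behind): {c11, c6} — 2.

3 ahead, 2 behind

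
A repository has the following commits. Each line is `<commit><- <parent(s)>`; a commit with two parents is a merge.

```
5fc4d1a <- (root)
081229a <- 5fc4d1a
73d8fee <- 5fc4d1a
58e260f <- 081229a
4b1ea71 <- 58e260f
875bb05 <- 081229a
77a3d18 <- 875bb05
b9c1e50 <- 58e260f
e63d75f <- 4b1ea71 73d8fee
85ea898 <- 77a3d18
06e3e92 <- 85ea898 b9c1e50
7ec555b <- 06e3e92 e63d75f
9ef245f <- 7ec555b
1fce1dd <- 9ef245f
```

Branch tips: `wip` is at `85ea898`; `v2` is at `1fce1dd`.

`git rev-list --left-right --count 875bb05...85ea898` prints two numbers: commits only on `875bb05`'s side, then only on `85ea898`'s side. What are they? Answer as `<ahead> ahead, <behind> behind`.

Reachable from 875bb05: {081229a, 5fc4d1a, 875bb05}.
Reachable from 85ea898: {081229a, 5fc4d1a, 77a3d18, 85ea898, 875bb05}.
Only in 875bb05's history (ahead): {} — 0.
Only in 85ea898's history (behind): {77a3d18, 85ea898} — 2.

0 ahead, 2 behind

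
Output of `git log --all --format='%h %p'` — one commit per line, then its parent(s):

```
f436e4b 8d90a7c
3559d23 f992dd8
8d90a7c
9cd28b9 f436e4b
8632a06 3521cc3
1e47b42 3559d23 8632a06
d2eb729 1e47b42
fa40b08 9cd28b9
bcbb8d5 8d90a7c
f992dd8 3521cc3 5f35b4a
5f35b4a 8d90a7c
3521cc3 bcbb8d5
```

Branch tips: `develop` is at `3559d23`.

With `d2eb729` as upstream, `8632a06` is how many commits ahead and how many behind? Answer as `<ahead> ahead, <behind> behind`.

0 ahead, 5 behind

Reachable from 8632a06: {3521cc3, 8632a06, 8d90a7c, bcbb8d5}.
Reachable from d2eb729: {1e47b42, 3521cc3, 3559d23, 5f35b4a, 8632a06, 8d90a7c, bcbb8d5, d2eb729, f992dd8}.
Only in 8632a06's history (ahead): {} — 0.
Only in d2eb729's history (behind): {1e47b42, 3559d23, 5f35b4a, d2eb729, f992dd8} — 5.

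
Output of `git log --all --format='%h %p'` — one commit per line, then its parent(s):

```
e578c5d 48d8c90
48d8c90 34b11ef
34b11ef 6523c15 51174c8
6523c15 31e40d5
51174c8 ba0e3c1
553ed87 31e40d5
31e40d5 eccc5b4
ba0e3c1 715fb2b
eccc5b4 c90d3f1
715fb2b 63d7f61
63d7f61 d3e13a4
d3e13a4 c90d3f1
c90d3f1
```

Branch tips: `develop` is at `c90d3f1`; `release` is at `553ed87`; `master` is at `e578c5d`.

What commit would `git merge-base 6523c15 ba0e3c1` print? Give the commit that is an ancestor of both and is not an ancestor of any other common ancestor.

c90d3f1

Ancestors of 6523c15: {31e40d5, 6523c15, c90d3f1, eccc5b4}.
Ancestors of ba0e3c1: {63d7f61, 715fb2b, ba0e3c1, c90d3f1, d3e13a4}.
Common ancestors: {c90d3f1}.
The only common ancestor is c90d3f1, so it is the merge base.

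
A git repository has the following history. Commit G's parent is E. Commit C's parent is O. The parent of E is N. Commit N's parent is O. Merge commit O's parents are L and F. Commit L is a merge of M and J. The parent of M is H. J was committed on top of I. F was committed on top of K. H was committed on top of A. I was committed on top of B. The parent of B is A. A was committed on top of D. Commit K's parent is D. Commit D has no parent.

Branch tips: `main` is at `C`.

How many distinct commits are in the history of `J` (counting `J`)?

Walking parent pointers from J: reachable set = {A, B, D, I, J}.
That is 5 commits.

5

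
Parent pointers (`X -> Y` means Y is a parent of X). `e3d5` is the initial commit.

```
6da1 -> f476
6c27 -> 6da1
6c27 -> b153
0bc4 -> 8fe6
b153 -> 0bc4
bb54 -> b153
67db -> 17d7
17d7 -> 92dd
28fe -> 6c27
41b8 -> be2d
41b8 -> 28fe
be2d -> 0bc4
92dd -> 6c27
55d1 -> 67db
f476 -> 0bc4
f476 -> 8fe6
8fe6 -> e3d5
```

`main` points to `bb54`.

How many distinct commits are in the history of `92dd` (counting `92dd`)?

8

Walking parent pointers from 92dd: reachable set = {0bc4, 6c27, 6da1, 8fe6, 92dd, b153, e3d5, f476}.
That is 8 commits.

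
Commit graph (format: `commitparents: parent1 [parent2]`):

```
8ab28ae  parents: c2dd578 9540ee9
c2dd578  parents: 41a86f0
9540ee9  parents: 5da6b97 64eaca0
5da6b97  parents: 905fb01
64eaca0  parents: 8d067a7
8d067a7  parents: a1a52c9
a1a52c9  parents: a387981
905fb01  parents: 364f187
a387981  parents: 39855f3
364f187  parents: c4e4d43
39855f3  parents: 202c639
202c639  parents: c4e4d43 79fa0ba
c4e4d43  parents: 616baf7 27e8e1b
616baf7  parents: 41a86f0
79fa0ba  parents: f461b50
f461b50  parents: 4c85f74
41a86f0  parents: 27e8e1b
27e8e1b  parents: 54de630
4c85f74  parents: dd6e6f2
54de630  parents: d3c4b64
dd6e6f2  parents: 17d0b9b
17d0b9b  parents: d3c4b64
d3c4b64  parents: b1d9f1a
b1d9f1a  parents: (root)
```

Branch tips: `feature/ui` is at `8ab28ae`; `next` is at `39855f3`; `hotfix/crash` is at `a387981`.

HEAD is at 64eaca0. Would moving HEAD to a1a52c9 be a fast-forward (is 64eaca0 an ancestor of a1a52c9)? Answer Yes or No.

No

A fast-forward from 64eaca0 to a1a52c9 is possible iff 64eaca0 is an ancestor of a1a52c9.
Ancestors of a1a52c9: {17d0b9b, 202c639, 27e8e1b, 39855f3, 41a86f0, 4c85f74, 54de630, 616baf7, 79fa0ba, a1a52c9, a387981, b1d9f1a, c4e4d43, d3c4b64, dd6e6f2, f461b50}.
64eaca0 is not among them, so fast-forward is not possible.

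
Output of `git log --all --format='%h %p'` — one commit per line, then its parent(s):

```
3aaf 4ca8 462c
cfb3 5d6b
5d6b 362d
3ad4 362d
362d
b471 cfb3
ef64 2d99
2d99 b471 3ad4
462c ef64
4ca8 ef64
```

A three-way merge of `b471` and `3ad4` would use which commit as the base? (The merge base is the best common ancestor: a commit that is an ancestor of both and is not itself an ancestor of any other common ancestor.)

362d

Ancestors of b471: {362d, 5d6b, b471, cfb3}.
Ancestors of 3ad4: {362d, 3ad4}.
Common ancestors: {362d}.
The only common ancestor is 362d, so it is the merge base.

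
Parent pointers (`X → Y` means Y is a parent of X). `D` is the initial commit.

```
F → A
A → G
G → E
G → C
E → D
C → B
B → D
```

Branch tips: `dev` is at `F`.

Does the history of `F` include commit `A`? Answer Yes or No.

Ancestors of F (commits reachable by following parents): {A, B, C, D, E, F, G}.
A is in that set, so it is an ancestor of F.

Yes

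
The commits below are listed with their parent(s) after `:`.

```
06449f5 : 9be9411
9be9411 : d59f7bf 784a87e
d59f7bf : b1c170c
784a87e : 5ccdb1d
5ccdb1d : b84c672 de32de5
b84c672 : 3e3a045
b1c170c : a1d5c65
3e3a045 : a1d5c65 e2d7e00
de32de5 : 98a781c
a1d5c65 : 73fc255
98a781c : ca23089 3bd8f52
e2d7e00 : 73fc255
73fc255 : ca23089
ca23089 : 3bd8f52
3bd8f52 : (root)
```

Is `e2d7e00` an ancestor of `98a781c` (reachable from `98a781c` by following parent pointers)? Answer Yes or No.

No

Ancestors of 98a781c: {3bd8f52, 98a781c, ca23089}.
e2d7e00 is not in that set, so it is not an ancestor of 98a781c.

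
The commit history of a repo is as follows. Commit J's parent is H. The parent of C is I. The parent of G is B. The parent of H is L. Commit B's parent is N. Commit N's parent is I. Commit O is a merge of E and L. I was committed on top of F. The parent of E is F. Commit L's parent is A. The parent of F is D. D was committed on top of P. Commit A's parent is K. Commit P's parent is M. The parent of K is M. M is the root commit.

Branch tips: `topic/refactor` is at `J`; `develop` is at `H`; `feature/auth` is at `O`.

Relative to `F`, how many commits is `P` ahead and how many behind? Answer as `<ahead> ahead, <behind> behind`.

0 ahead, 2 behind

Reachable from P: {M, P}.
Reachable from F: {D, F, M, P}.
Only in P's history (ahead): {} — 0.
Only in F's history (behind): {D, F} — 2.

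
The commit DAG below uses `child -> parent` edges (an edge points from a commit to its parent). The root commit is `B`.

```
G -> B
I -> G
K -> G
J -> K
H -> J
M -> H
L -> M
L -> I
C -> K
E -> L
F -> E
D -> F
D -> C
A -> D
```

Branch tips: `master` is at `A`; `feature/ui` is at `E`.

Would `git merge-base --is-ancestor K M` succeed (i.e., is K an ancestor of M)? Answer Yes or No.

Yes

Ancestors of M (commits reachable by following parents): {B, G, H, J, K, M}.
K is in that set, so it is an ancestor of M.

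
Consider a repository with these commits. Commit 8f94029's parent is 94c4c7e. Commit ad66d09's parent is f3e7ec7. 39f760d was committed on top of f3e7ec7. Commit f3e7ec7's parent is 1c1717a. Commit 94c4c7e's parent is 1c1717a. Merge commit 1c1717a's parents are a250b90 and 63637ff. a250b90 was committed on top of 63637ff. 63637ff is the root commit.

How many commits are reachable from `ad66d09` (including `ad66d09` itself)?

5

Walking parent pointers from ad66d09: reachable set = {1c1717a, 63637ff, a250b90, ad66d09, f3e7ec7}.
That is 5 commits.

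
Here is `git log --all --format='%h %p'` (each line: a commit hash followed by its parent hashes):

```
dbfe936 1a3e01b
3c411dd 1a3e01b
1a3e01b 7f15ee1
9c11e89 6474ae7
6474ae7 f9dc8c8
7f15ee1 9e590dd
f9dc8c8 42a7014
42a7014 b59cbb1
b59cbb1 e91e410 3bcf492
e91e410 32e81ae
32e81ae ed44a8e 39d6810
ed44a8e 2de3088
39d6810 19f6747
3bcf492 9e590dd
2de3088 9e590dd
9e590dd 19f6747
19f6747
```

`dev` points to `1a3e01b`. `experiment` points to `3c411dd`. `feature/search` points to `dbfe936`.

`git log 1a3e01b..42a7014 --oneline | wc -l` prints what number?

8

Reachable from 42a7014: {19f6747, 2de3088, 32e81ae, 39d6810, 3bcf492, 42a7014, 9e590dd, b59cbb1, e91e410, ed44a8e}.
Reachable from 1a3e01b: {19f6747, 1a3e01b, 7f15ee1, 9e590dd}.
In 42a7014's history but not 1a3e01b's: {2de3088, 32e81ae, 39d6810, 3bcf492, 42a7014, b59cbb1, e91e410, ed44a8e} — 8 commits.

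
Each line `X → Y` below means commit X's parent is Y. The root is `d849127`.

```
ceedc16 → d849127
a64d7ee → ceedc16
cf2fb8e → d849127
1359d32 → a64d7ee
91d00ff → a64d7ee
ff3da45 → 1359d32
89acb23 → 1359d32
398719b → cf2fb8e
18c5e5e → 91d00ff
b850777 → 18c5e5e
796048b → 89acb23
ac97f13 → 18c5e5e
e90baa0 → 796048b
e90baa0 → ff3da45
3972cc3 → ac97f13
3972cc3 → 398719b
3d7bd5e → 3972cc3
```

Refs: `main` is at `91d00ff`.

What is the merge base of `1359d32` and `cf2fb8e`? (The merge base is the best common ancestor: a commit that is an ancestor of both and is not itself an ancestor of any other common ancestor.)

Ancestors of 1359d32: {1359d32, a64d7ee, ceedc16, d849127}.
Ancestors of cf2fb8e: {cf2fb8e, d849127}.
Common ancestors: {d849127}.
The only common ancestor is d849127, so it is the merge base.

d849127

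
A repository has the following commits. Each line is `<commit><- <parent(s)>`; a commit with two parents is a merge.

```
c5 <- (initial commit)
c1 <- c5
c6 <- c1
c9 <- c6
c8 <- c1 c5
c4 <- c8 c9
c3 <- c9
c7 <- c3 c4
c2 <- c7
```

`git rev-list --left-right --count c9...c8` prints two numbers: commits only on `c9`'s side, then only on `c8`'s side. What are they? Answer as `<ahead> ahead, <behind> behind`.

Reachable from c9: {c1, c5, c6, c9}.
Reachable from c8: {c1, c5, c8}.
Only in c9's history (ahead): {c6, c9} — 2.
Only in c8's history (behind): {c8} — 1.

2 ahead, 1 behind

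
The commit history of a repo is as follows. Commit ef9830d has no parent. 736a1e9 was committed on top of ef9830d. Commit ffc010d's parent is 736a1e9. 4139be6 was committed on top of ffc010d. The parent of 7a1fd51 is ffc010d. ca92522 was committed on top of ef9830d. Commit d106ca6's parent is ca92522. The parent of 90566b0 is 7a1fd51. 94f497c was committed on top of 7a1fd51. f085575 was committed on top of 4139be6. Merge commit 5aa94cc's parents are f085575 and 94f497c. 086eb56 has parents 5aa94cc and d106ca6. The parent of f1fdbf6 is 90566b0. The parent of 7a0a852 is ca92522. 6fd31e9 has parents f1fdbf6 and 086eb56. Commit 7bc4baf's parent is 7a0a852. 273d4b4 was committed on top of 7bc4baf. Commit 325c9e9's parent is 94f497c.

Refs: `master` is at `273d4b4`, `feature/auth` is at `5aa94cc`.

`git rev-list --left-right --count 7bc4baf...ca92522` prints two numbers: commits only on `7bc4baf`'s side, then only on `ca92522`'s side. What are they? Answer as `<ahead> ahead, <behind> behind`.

2 ahead, 0 behind

Reachable from 7bc4baf: {7a0a852, 7bc4baf, ca92522, ef9830d}.
Reachable from ca92522: {ca92522, ef9830d}.
Only in 7bc4baf's history (ahead): {7a0a852, 7bc4baf} — 2.
Only in ca92522's history (behind): {} — 0.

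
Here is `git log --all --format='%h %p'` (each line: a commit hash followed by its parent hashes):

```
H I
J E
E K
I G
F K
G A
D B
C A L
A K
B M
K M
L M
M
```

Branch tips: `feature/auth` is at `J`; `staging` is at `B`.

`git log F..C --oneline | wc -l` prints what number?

Reachable from C: {A, C, K, L, M}.
Reachable from F: {F, K, M}.
In C's history but not F's: {A, C, L} — 3 commits.

3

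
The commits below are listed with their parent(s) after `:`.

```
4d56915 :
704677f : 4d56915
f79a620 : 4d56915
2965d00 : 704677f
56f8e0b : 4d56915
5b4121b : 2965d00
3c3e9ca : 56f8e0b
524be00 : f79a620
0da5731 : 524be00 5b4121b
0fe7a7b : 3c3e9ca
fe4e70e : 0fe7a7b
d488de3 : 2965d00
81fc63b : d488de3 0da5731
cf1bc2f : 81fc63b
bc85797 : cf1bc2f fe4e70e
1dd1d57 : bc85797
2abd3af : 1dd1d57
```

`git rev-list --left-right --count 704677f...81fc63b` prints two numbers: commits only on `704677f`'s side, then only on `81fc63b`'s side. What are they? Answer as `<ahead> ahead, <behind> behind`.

Reachable from 704677f: {4d56915, 704677f}.
Reachable from 81fc63b: {0da5731, 2965d00, 4d56915, 524be00, 5b4121b, 704677f, 81fc63b, d488de3, f79a620}.
Only in 704677f's history (ahead): {} — 0.
Only in 81fc63b's history (behind): {0da5731, 2965d00, 524be00, 5b4121b, 81fc63b, d488de3, f79a620} — 7.

0 ahead, 7 behind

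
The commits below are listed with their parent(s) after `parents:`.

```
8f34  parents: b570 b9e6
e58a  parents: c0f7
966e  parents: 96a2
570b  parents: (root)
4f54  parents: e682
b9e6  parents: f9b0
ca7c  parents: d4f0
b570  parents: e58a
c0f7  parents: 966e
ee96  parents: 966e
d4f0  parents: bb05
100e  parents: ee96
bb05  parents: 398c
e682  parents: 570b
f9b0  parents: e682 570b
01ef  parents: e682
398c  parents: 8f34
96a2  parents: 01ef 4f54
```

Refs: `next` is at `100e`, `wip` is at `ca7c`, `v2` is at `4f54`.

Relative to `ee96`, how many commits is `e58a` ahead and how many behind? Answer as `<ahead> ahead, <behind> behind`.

Reachable from e58a: {01ef, 4f54, 570b, 966e, 96a2, c0f7, e58a, e682}.
Reachable from ee96: {01ef, 4f54, 570b, 966e, 96a2, e682, ee96}.
Only in e58a's history (ahead): {c0f7, e58a} — 2.
Only in ee96's history (behind): {ee96} — 1.

2 ahead, 1 behind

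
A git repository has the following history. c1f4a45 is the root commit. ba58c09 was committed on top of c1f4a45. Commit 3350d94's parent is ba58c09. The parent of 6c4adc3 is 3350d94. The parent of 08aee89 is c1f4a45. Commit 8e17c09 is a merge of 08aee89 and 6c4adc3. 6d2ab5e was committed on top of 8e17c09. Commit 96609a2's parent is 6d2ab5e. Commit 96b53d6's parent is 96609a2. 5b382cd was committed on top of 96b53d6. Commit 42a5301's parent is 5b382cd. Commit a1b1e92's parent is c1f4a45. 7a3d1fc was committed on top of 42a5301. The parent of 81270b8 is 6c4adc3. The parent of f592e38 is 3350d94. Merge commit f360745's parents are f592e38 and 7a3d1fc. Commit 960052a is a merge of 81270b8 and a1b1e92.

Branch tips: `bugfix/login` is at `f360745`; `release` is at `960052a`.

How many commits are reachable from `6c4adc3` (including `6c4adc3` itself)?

Walking parent pointers from 6c4adc3: reachable set = {3350d94, 6c4adc3, ba58c09, c1f4a45}.
That is 4 commits.

4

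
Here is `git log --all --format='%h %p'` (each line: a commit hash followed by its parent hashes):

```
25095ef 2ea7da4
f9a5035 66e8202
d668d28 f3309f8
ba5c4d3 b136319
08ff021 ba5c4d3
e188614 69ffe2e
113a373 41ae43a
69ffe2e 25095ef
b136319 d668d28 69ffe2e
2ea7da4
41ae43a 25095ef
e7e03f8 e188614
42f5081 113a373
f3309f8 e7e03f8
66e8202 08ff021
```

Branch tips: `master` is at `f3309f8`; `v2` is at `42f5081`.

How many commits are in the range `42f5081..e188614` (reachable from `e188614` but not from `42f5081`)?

Reachable from e188614: {25095ef, 2ea7da4, 69ffe2e, e188614}.
Reachable from 42f5081: {113a373, 25095ef, 2ea7da4, 41ae43a, 42f5081}.
In e188614's history but not 42f5081's: {69ffe2e, e188614} — 2 commits.

2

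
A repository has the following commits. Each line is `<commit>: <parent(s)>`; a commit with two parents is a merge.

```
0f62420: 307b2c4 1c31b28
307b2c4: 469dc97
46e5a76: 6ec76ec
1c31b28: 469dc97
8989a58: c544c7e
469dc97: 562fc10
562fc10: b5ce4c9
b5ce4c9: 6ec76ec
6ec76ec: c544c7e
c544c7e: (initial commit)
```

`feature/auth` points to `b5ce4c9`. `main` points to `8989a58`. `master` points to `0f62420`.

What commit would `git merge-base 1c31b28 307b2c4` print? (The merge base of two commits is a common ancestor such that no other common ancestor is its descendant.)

Ancestors of 1c31b28: {1c31b28, 469dc97, 562fc10, 6ec76ec, b5ce4c9, c544c7e}.
Ancestors of 307b2c4: {307b2c4, 469dc97, 562fc10, 6ec76ec, b5ce4c9, c544c7e}.
Common ancestors: {469dc97, 562fc10, 6ec76ec, b5ce4c9, c544c7e}.
Among these, 469dc97 is not an ancestor of any other common ancestor — it is the merge base.

469dc97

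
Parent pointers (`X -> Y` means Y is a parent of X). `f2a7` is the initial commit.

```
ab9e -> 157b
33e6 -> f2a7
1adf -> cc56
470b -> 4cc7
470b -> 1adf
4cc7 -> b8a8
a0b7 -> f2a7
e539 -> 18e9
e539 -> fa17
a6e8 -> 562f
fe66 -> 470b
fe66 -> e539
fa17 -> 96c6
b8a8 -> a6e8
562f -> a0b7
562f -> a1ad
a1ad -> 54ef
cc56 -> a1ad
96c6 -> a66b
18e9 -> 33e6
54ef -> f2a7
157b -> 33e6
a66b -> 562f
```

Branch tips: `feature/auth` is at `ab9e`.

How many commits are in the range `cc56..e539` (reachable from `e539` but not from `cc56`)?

Reachable from e539: {18e9, 33e6, 54ef, 562f, 96c6, a0b7, a1ad, a66b, e539, f2a7, fa17}.
Reachable from cc56: {54ef, a1ad, cc56, f2a7}.
In e539's history but not cc56's: {18e9, 33e6, 562f, 96c6, a0b7, a66b, e539, fa17} — 8 commits.

8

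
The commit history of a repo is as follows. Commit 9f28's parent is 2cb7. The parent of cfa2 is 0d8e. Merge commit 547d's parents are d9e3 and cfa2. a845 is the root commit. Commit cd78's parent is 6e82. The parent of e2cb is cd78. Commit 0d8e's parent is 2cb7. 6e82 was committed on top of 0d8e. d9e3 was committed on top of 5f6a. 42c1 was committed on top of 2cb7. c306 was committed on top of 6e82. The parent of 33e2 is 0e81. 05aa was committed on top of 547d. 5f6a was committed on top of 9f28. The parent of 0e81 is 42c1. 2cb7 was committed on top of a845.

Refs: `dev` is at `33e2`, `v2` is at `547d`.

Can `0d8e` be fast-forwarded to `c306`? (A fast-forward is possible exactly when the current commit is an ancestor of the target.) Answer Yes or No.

A fast-forward from 0d8e to c306 is possible iff 0d8e is an ancestor of c306.
Ancestors of c306: {0d8e, 2cb7, 6e82, a845, c306}.
0d8e is among them, so fast-forward is possible.

Yes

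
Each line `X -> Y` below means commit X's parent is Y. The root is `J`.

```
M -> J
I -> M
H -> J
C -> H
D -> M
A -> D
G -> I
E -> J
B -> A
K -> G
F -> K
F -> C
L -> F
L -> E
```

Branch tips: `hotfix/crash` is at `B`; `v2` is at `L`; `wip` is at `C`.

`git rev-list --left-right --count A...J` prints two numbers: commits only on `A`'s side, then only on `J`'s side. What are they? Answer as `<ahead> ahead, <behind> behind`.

Reachable from A: {A, D, J, M}.
Reachable from J: {J}.
Only in A's history (ahead): {A, D, M} — 3.
Only in J's history (behind): {} — 0.

3 ahead, 0 behind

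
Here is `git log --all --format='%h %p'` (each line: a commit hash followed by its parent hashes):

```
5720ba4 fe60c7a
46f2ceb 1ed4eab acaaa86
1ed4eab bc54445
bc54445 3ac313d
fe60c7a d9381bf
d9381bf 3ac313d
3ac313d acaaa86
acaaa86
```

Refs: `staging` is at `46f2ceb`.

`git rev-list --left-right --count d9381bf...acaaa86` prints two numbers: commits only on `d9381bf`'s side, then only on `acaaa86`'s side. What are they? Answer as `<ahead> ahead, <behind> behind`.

2 ahead, 0 behind

Reachable from d9381bf: {3ac313d, acaaa86, d9381bf}.
Reachable from acaaa86: {acaaa86}.
Only in d9381bf's history (ahead): {3ac313d, d9381bf} — 2.
Only in acaaa86's history (behind): {} — 0.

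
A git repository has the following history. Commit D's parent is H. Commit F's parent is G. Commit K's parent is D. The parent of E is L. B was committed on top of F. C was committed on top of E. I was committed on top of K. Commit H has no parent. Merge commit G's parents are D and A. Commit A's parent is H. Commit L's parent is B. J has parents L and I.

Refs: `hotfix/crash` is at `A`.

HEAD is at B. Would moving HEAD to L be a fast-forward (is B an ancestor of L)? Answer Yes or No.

Yes

A fast-forward from B to L is possible iff B is an ancestor of L.
Ancestors of L: {A, B, D, F, G, H, L}.
B is among them, so fast-forward is possible.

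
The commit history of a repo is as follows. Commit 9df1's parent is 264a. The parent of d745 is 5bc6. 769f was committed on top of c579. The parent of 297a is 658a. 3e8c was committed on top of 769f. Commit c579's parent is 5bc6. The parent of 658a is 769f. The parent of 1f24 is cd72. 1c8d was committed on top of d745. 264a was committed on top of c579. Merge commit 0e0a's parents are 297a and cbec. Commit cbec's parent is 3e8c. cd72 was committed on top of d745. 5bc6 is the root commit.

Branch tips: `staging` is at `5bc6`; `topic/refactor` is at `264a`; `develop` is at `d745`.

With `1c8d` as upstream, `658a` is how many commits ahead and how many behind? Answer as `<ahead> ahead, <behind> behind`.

Reachable from 658a: {5bc6, 658a, 769f, c579}.
Reachable from 1c8d: {1c8d, 5bc6, d745}.
Only in 658a's history (ahead): {658a, 769f, c579} — 3.
Only in 1c8d's history (behind): {1c8d, d745} — 2.

3 ahead, 2 behind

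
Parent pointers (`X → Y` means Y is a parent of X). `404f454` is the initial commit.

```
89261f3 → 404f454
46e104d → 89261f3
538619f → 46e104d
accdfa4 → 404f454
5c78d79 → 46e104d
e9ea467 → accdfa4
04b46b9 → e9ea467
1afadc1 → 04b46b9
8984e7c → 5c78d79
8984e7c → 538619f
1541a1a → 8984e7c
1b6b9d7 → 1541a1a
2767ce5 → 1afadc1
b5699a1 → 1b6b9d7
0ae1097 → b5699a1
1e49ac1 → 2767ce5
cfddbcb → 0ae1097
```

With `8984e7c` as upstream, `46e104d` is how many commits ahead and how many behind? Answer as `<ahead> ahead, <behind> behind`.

Reachable from 46e104d: {404f454, 46e104d, 89261f3}.
Reachable from 8984e7c: {404f454, 46e104d, 538619f, 5c78d79, 89261f3, 8984e7c}.
Only in 46e104d's history (ahead): {} — 0.
Only in 8984e7c's history (behind): {538619f, 5c78d79, 8984e7c} — 3.

0 ahead, 3 behind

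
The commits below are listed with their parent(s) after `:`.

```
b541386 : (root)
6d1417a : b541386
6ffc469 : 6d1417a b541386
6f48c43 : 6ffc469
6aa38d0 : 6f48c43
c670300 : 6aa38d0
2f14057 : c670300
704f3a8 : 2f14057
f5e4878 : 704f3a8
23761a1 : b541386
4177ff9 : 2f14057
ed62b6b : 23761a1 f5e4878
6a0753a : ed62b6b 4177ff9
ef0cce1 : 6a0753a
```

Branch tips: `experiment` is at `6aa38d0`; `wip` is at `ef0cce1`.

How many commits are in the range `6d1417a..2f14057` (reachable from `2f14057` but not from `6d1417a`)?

5

Reachable from 2f14057: {2f14057, 6aa38d0, 6d1417a, 6f48c43, 6ffc469, b541386, c670300}.
Reachable from 6d1417a: {6d1417a, b541386}.
In 2f14057's history but not 6d1417a's: {2f14057, 6aa38d0, 6f48c43, 6ffc469, c670300} — 5 commits.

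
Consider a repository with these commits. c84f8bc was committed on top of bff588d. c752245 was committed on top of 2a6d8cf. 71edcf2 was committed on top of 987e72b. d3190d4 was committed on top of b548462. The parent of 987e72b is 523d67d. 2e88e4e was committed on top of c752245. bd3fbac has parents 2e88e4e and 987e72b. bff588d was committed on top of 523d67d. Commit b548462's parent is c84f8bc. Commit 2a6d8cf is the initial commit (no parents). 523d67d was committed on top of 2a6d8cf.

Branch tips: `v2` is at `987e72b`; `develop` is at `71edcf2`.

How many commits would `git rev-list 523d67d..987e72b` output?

Reachable from 987e72b: {2a6d8cf, 523d67d, 987e72b}.
Reachable from 523d67d: {2a6d8cf, 523d67d}.
In 987e72b's history but not 523d67d's: {987e72b} — 1 commit.

1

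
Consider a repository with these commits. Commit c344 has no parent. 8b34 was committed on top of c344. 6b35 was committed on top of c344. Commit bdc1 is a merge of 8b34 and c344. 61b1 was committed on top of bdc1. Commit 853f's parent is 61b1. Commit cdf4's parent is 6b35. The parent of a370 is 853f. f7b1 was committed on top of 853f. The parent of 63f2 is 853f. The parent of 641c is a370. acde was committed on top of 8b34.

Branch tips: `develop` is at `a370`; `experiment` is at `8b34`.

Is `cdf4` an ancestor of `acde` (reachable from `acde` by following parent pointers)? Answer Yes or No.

Ancestors of acde: {8b34, acde, c344}.
cdf4 is not in that set, so it is not an ancestor of acde.

No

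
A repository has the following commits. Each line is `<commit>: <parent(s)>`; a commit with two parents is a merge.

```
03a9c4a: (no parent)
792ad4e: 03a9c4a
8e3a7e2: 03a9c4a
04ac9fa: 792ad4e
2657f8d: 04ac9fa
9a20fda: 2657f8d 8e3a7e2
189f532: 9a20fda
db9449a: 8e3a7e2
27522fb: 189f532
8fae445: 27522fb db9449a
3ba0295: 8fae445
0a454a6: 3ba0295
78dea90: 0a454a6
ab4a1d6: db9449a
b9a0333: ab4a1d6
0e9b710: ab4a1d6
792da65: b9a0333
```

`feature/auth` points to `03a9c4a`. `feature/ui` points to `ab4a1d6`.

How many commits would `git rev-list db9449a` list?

3

Walking parent pointers from db9449a: reachable set = {03a9c4a, 8e3a7e2, db9449a}.
That is 3 commits.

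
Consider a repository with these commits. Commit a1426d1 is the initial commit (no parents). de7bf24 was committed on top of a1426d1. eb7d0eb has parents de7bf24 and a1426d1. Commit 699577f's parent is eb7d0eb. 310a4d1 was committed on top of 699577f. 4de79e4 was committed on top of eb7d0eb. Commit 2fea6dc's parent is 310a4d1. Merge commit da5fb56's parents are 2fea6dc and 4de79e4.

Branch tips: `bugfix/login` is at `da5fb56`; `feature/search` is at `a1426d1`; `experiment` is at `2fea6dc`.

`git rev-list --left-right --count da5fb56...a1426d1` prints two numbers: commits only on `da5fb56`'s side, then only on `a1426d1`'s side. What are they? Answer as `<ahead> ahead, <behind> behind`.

7 ahead, 0 behind

Reachable from da5fb56: {2fea6dc, 310a4d1, 4de79e4, 699577f, a1426d1, da5fb56, de7bf24, eb7d0eb}.
Reachable from a1426d1: {a1426d1}.
Only in da5fb56's history (ahead): {2fea6dc, 310a4d1, 4de79e4, 699577f, da5fb56, de7bf24, eb7d0eb} — 7.
Only in a1426d1's history (behind): {} — 0.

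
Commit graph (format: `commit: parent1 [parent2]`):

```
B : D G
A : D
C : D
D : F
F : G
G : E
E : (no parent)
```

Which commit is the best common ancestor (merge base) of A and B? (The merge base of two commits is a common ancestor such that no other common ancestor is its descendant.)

D

Ancestors of A: {A, D, E, F, G}.
Ancestors of B: {B, D, E, F, G}.
Common ancestors: {D, E, F, G}.
Among these, D is not an ancestor of any other common ancestor — it is the merge base.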